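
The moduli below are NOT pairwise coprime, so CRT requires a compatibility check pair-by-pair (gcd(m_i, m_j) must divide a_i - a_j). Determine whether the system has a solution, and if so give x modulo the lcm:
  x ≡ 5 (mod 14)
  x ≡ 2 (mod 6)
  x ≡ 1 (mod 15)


Moduli 14, 6, 15 are not pairwise coprime, so CRT works modulo lcm(m_i) when all pairwise compatibility conditions hold.
Pairwise compatibility: gcd(m_i, m_j) must divide a_i - a_j for every pair.
Merge one congruence at a time:
  Start: x ≡ 5 (mod 14).
  Combine with x ≡ 2 (mod 6): gcd(14, 6) = 2, and 2 - 5 = -3 is NOT divisible by 2.
    ⇒ system is inconsistent (no integer solution).

No solution (the system is inconsistent).


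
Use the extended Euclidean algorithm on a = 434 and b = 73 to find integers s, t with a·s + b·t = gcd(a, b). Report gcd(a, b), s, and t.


Euclidean algorithm on (434, 73) — divide until remainder is 0:
  434 = 5 · 73 + 69
  73 = 1 · 69 + 4
  69 = 17 · 4 + 1
  4 = 4 · 1 + 0
gcd(434, 73) = 1.
Track Bezout coefficients alongside the remainders: start with r₀ = 434 = a·1 + b·0 (s = 1, t = 0) and r₁ = 73 = a·0 + b·1 (s = 0, t = 1); each new remainder r_{k+1} = r_{k-1} − q_k·r_k inherits s_{k+1} = s_{k-1} − q_k·s_k, t_{k+1} = t_{k-1} − q_k·t_k, so r_k = a·s_k + b·t_k at every step:
  q = 5: r = 69, s = 1 − 5·0 = 1, t = 0 − 5·1 = -5  (check: 434·1 + 73·(-5) = 69)
  q = 1: r = 4, s = 0 − 1·1 = -1, t = 1 − 1·(-5) = 6  (check: 434·(-1) + 73·6 = 4)
  q = 17: r = 1, s = 1 − 17·(-1) = 18, t = -5 − 17·6 = -107  (check: 434·18 + 73·(-107) = 1)
The row with r = 1 (the gcd) gives the Bezout coefficients s = 18, t = -107.
Result: 434 · (18) + 73 · (-107) = 1.

gcd(434, 73) = 1; s = 18, t = -107 (check: 434·18 + 73·(-107) = 1).


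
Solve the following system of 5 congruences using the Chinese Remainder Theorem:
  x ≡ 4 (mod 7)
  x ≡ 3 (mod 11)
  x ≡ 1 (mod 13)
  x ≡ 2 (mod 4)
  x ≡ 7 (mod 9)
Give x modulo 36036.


Product of moduli M = 7 · 11 · 13 · 4 · 9 = 36036.
Merge one congruence at a time:
  Start: x ≡ 4 (mod 7).
  Combine with x ≡ 3 (mod 11); new modulus lcm = 77.
    Write x = 4 + 7·t and substitute into x ≡ 3 (mod 11): 7·t ≡ 3 − 4 = -1 (mod 11).
    Reduce coefficients mod 11: 7·t ≡ 10 (mod 11).
    The inverse of 7 mod 11 is 8 (since 7·8 = 56 = 5·11 + 1), so t ≡ 8·10 = 80 ≡ 3 (mod 11).
    Then x = 4 + 7·3 = 25, valid modulo lcm(7, 11) = 77: x ≡ 25 (mod 77).
  Combine with x ≡ 1 (mod 13); new modulus lcm = 1001.
    Write x = 25 + 77·t and substitute into x ≡ 1 (mod 13): 77·t ≡ 1 − 25 = -24 (mod 13).
    Reduce coefficients mod 13: 12·t ≡ 2 (mod 13).
    The inverse of 12 mod 13 is 12 (since 12·12 = 144 = 11·13 + 1), so t ≡ 12·2 = 24 ≡ 11 (mod 13).
    Then x = 25 + 77·11 = 872, valid modulo lcm(77, 13) = 1001: x ≡ 872 (mod 1001).
  Combine with x ≡ 2 (mod 4); new modulus lcm = 4004.
    Write x = 872 + 1001·t and substitute into x ≡ 2 (mod 4): 1001·t ≡ 2 − 872 = -870 (mod 4).
    Reduce coefficients mod 4: 1·t ≡ 2 (mod 4).
    So t ≡ 2 (mod 4).
    Then x = 872 + 1001·2 = 2874, valid modulo lcm(1001, 4) = 4004: x ≡ 2874 (mod 4004).
  Combine with x ≡ 7 (mod 9); new modulus lcm = 36036.
    Write x = 2874 + 4004·t and substitute into x ≡ 7 (mod 9): 4004·t ≡ 7 − 2874 = -2867 (mod 9).
    Reduce coefficients mod 9: 8·t ≡ 4 (mod 9).
    The inverse of 8 mod 9 is 8 (since 8·8 = 64 = 7·9 + 1), so t ≡ 8·4 = 32 ≡ 5 (mod 9).
    Then x = 2874 + 4004·5 = 22894, valid modulo lcm(4004, 9) = 36036: x ≡ 22894 (mod 36036).
Verify against each original: 22894 mod 7 = 4, 22894 mod 11 = 3, 22894 mod 13 = 1, 22894 mod 4 = 2, 22894 mod 9 = 7.

x ≡ 22894 (mod 36036).


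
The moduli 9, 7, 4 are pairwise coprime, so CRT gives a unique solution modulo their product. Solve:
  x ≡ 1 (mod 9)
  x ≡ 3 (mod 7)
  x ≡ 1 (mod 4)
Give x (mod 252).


Moduli 9, 7, 4 are pairwise coprime; by CRT there is a unique solution modulo M = 9 · 7 · 4 = 252.
Solve pairwise, accumulating the modulus:
  Start with x ≡ 1 (mod 9).
  Combine with x ≡ 3 (mod 7): since gcd(9, 7) = 1, we get a unique residue mod 63.
    Write x = 1 + 9·t and substitute into x ≡ 3 (mod 7): 9·t ≡ 3 − 1 = 2 (mod 7).
    Reduce coefficients mod 7: 2·t ≡ 2 (mod 7).
    The inverse of 2 mod 7 is 4 (since 2·4 = 8 = 1·7 + 1), so t ≡ 4·2 = 8 ≡ 1 (mod 7).
    Then x = 1 + 9·1 = 10, valid modulo lcm(9, 7) = 63: x ≡ 10 (mod 63).
  Combine with x ≡ 1 (mod 4): since gcd(63, 4) = 1, we get a unique residue mod 252.
    Write x = 10 + 63·t and substitute into x ≡ 1 (mod 4): 63·t ≡ 1 − 10 = -9 (mod 4).
    Reduce coefficients mod 4: 3·t ≡ 3 (mod 4).
    The inverse of 3 mod 4 is 3 (since 3·3 = 9 = 2·4 + 1), so t ≡ 3·3 = 9 ≡ 1 (mod 4).
    Then x = 10 + 63·1 = 73, valid modulo lcm(63, 4) = 252: x ≡ 73 (mod 252).
Verify: 73 mod 9 = 1 ✓, 73 mod 7 = 3 ✓, 73 mod 4 = 1 ✓.

x ≡ 73 (mod 252).


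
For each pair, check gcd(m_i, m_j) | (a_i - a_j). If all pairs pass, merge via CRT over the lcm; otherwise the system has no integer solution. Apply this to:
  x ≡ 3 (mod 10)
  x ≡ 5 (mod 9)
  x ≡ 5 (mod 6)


Moduli 10, 9, 6 are not pairwise coprime, so CRT works modulo lcm(m_i) when all pairwise compatibility conditions hold.
Pairwise compatibility: gcd(m_i, m_j) must divide a_i - a_j for every pair.
Merge one congruence at a time:
  Start: x ≡ 3 (mod 10).
  Combine with x ≡ 5 (mod 9): gcd(10, 9) = 1; 5 - 3 = 2, which IS divisible by 1, so compatible.
    Write x = 3 + 10·t and substitute into x ≡ 5 (mod 9): 10·t ≡ 5 − 3 = 2 (mod 9).
    Reduce coefficients mod 9: 1·t ≡ 2 (mod 9).
    So t ≡ 2 (mod 9).
    Then x = 3 + 10·2 = 23, valid modulo lcm(10, 9) = 90: x ≡ 23 (mod 90).
  Combine with x ≡ 5 (mod 6): gcd(90, 6) = 6; 5 - 23 = -18, which IS divisible by 6, so compatible.
    Write x = 23 + 90·t and substitute into x ≡ 5 (mod 6): 90·t ≡ 5 − 23 = -18 (mod 6).
    Divide the congruence (and modulus) by g = 6: 15·t ≡ -3 (mod 1).
    Modulo 1 every t works; take t = 0.
    Then x = 23 + 90·0 = 23, valid modulo lcm(90, 6) = 90: x ≡ 23 (mod 90).
Verify: 23 mod 10 = 3, 23 mod 9 = 5, 23 mod 6 = 5.

x ≡ 23 (mod 90).


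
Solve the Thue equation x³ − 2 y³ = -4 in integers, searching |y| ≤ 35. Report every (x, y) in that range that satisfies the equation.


The equation is x³ - 2y³ = -4. For fixed y, x³ = 2·y³ − 4, so a solution requires the RHS to be a perfect cube.
Strategy: iterate y from -35 to 35, compute RHS = 2·y³ − 4, and check whether it is a (positive or negative) perfect cube.
Check small values of y:
  y = 0: RHS = -4 is not a perfect cube.
  y = 1: RHS = -2 is not a perfect cube.
  y = -1: RHS = -6 is not a perfect cube.
  y = 2: RHS = 12 is not a perfect cube.
  y = -2: RHS = -20 is not a perfect cube.
  y = 3: RHS = 50 is not a perfect cube.
  y = -3: RHS = -58 is not a perfect cube.
Continuing the search up to |y| = 35 finds no solutions either.
No (x, y) in the scanned range satisfies the equation.

No integer solutions with |y| ≤ 35.


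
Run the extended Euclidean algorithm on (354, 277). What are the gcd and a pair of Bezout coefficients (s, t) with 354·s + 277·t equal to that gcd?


Euclidean algorithm on (354, 277) — divide until remainder is 0:
  354 = 1 · 277 + 77
  277 = 3 · 77 + 46
  77 = 1 · 46 + 31
  46 = 1 · 31 + 15
  31 = 2 · 15 + 1
  15 = 15 · 1 + 0
gcd(354, 277) = 1.
Track Bezout coefficients alongside the remainders: start with r₀ = 354 = a·1 + b·0 (s = 1, t = 0) and r₁ = 277 = a·0 + b·1 (s = 0, t = 1); each new remainder r_{k+1} = r_{k-1} − q_k·r_k inherits s_{k+1} = s_{k-1} − q_k·s_k, t_{k+1} = t_{k-1} − q_k·t_k, so r_k = a·s_k + b·t_k at every step:
  q = 1: r = 77, s = 1 − 1·0 = 1, t = 0 − 1·1 = -1  (check: 354·1 + 277·(-1) = 77)
  q = 3: r = 46, s = 0 − 3·1 = -3, t = 1 − 3·(-1) = 4  (check: 354·(-3) + 277·4 = 46)
  q = 1: r = 31, s = 1 − 1·(-3) = 4, t = -1 − 1·4 = -5  (check: 354·4 + 277·(-5) = 31)
  q = 1: r = 15, s = -3 − 1·4 = -7, t = 4 − 1·(-5) = 9  (check: 354·(-7) + 277·9 = 15)
  q = 2: r = 1, s = 4 − 2·(-7) = 18, t = -5 − 2·9 = -23  (check: 354·18 + 277·(-23) = 1)
The row with r = 1 (the gcd) gives the Bezout coefficients s = 18, t = -23.
Result: 354 · (18) + 277 · (-23) = 1.

gcd(354, 277) = 1; s = 18, t = -23 (check: 354·18 + 277·(-23) = 1).


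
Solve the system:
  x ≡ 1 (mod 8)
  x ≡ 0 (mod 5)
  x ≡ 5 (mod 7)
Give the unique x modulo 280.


Moduli 8, 5, 7 are pairwise coprime; by CRT there is a unique solution modulo M = 8 · 5 · 7 = 280.
Solve pairwise, accumulating the modulus:
  Start with x ≡ 1 (mod 8).
  Combine with x ≡ 0 (mod 5): since gcd(8, 5) = 1, we get a unique residue mod 40.
    Write x = 1 + 8·t and substitute into x ≡ 0 (mod 5): 8·t ≡ 0 − 1 = -1 (mod 5).
    Reduce coefficients mod 5: 3·t ≡ 4 (mod 5).
    The inverse of 3 mod 5 is 2 (since 3·2 = 6 = 1·5 + 1), so t ≡ 2·4 = 8 ≡ 3 (mod 5).
    Then x = 1 + 8·3 = 25, valid modulo lcm(8, 5) = 40: x ≡ 25 (mod 40).
  Combine with x ≡ 5 (mod 7): since gcd(40, 7) = 1, we get a unique residue mod 280.
    Write x = 25 + 40·t and substitute into x ≡ 5 (mod 7): 40·t ≡ 5 − 25 = -20 (mod 7).
    Reduce coefficients mod 7: 5·t ≡ 1 (mod 7).
    The inverse of 5 mod 7 is 3 (since 5·3 = 15 = 2·7 + 1), so t ≡ 3·1 = 3 ≡ 3 (mod 7).
    Then x = 25 + 40·3 = 145, valid modulo lcm(40, 7) = 280: x ≡ 145 (mod 280).
Verify: 145 mod 8 = 1 ✓, 145 mod 5 = 0 ✓, 145 mod 7 = 5 ✓.

x ≡ 145 (mod 280).


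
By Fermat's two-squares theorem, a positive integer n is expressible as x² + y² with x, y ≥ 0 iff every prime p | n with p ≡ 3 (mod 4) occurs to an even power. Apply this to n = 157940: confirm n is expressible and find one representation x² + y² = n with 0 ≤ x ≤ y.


Step 1: Factor n = 157940 = 2^2 · 5 · 53 · 149.
Step 2: Check the mod-4 condition on each prime factor: 2 = 2 (special); 5 ≡ 1 (mod 4), exponent 1; 53 ≡ 1 (mod 4), exponent 1; 149 ≡ 1 (mod 4), exponent 1.
All primes ≡ 3 (mod 4) appear to even exponent (or don't appear), so by the two-squares theorem n IS expressible as a sum of two squares.
Step 3: Build a representation. Group n = k² · m with k = 2 and m = 5 · 53 · 149 = 39485 (a product of primes ≡ 1 (mod 4)); a representation of m scales to one of n via (k·x)² + (k·y)² = k²(x² + y²). Each prime p ≡ 1 (mod 4) is itself a sum of two squares; find a² by testing p − a² for a perfect square:
  5: 5 − 1² = 4 = 2² ⇒ 5 = 1² + 2².
  53: 53 − 1² = 52, 53 − 2² = 49 = 7² ⇒ 53 = 2² + 7².
  149: 149 − 1² = 148, 149 − 2² = 145, 149 − 3² = 140, 149 − 4² = 133, 149 − 5² = 124, 149 − 6² = 113, 149 − 7² = 100 = 10² ⇒ 149 = 7² + 10².
  Combine using the Brahmagupta–Fibonacci identity (a² + b²)(c² + d²) = (ac − bd)² + (ad + bc)² = (ac + bd)² + (ad − bc)²:
  5 · 53 = 265: from (1² + 2²)(2² + 7²), take (1·2 − 2·7, 1·7 + 2·2) = (2 − 14, 7 + 4) = (-12, 11); dropping signs (only squares matter) gives (12, 11); check 12² + 11² = 144 + 121 = 265 ✓.
  265 · 149 = 39485: from (12² + 11²)(7² + 10²), take (12·7 − 11·10, 12·10 + 11·7) = (84 − 110, 120 + 77) = (-26, 197); dropping signs (only squares matter) gives (26, 197); check 26² + 197² = 676 + 38809 = 39485 ✓.
  Scale by k = 2: (2·26, 2·197) = (52, 394).
Step 4: Order so x ≤ y and verify: 52² + 394² = 2704 + 155236 = 157940 = n. ✓

n = 157940 = 52² + 394² (one valid representation with x ≤ y).


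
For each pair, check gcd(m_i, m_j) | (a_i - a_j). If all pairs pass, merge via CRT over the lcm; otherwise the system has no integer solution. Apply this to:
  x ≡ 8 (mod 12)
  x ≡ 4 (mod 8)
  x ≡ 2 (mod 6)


Moduli 12, 8, 6 are not pairwise coprime, so CRT works modulo lcm(m_i) when all pairwise compatibility conditions hold.
Pairwise compatibility: gcd(m_i, m_j) must divide a_i - a_j for every pair.
Merge one congruence at a time:
  Start: x ≡ 8 (mod 12).
  Combine with x ≡ 4 (mod 8): gcd(12, 8) = 4; 4 - 8 = -4, which IS divisible by 4, so compatible.
    Write x = 8 + 12·t and substitute into x ≡ 4 (mod 8): 12·t ≡ 4 − 8 = -4 (mod 8).
    Divide the congruence (and modulus) by g = 4: 3·t ≡ -1 (mod 2).
    Reduce coefficients mod 2: 1·t ≡ 1 (mod 2).
    So t ≡ 1 (mod 2).
    Then x = 8 + 12·1 = 20, valid modulo lcm(12, 8) = 24: x ≡ 20 (mod 24).
  Combine with x ≡ 2 (mod 6): gcd(24, 6) = 6; 2 - 20 = -18, which IS divisible by 6, so compatible.
    Write x = 20 + 24·t and substitute into x ≡ 2 (mod 6): 24·t ≡ 2 − 20 = -18 (mod 6).
    Divide the congruence (and modulus) by g = 6: 4·t ≡ -3 (mod 1).
    Modulo 1 every t works; take t = 0.
    Then x = 20 + 24·0 = 20, valid modulo lcm(24, 6) = 24: x ≡ 20 (mod 24).
Verify: 20 mod 12 = 8, 20 mod 8 = 4, 20 mod 6 = 2.

x ≡ 20 (mod 24).


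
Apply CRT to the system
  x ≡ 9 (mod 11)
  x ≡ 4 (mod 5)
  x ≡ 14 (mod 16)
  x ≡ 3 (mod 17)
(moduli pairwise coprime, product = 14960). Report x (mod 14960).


Product of moduli M = 11 · 5 · 16 · 17 = 14960.
Merge one congruence at a time:
  Start: x ≡ 9 (mod 11).
  Combine with x ≡ 4 (mod 5); new modulus lcm = 55.
    Write x = 9 + 11·t and substitute into x ≡ 4 (mod 5): 11·t ≡ 4 − 9 = -5 (mod 5).
    Reduce coefficients mod 5: 1·t ≡ 0 (mod 5).
    So t ≡ 0 (mod 5).
    Then x = 9 + 11·0 = 9, valid modulo lcm(11, 5) = 55: x ≡ 9 (mod 55).
  Combine with x ≡ 14 (mod 16); new modulus lcm = 880.
    Write x = 9 + 55·t and substitute into x ≡ 14 (mod 16): 55·t ≡ 14 − 9 = 5 (mod 16).
    Reduce coefficients mod 16: 7·t ≡ 5 (mod 16).
    The inverse of 7 mod 16 is 7 (since 7·7 = 49 = 3·16 + 1), so t ≡ 7·5 = 35 ≡ 3 (mod 16).
    Then x = 9 + 55·3 = 174, valid modulo lcm(55, 16) = 880: x ≡ 174 (mod 880).
  Combine with x ≡ 3 (mod 17); new modulus lcm = 14960.
    Write x = 174 + 880·t and substitute into x ≡ 3 (mod 17): 880·t ≡ 3 − 174 = -171 (mod 17).
    Reduce coefficients mod 17: 13·t ≡ 16 (mod 17).
    The inverse of 13 mod 17 is 4 (since 13·4 = 52 = 3·17 + 1), so t ≡ 4·16 = 64 ≡ 13 (mod 17).
    Then x = 174 + 880·13 = 11614, valid modulo lcm(880, 17) = 14960: x ≡ 11614 (mod 14960).
Verify against each original: 11614 mod 11 = 9, 11614 mod 5 = 4, 11614 mod 16 = 14, 11614 mod 17 = 3.

x ≡ 11614 (mod 14960).


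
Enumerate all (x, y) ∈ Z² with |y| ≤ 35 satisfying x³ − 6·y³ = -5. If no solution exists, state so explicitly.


The equation is x³ - 6y³ = -5. For fixed y, x³ = 6·y³ − 5, so a solution requires the RHS to be a perfect cube.
Strategy: iterate y from -35 to 35, compute RHS = 6·y³ − 5, and check whether it is a (positive or negative) perfect cube.
Check small values of y:
  y = 0: RHS = -5 is not a perfect cube.
  y = 1: RHS = 1 = (1)³ ⇒ x = 1 works.
  y = -1: RHS = -11 is not a perfect cube.
  y = 2: RHS = 43 is not a perfect cube.
  y = -2: RHS = -53 is not a perfect cube.
  y = 3: RHS = 157 is not a perfect cube.
  y = -3: RHS = -167 is not a perfect cube.
Continuing the search up to |y| = 35 finds no further solutions beyond those listed.
Collected solutions: (1, 1).

Solutions (with |y| ≤ 35): (1, 1).


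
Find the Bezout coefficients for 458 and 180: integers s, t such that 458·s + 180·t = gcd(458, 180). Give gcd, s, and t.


Euclidean algorithm on (458, 180) — divide until remainder is 0:
  458 = 2 · 180 + 98
  180 = 1 · 98 + 82
  98 = 1 · 82 + 16
  82 = 5 · 16 + 2
  16 = 8 · 2 + 0
gcd(458, 180) = 2.
Track Bezout coefficients alongside the remainders: start with r₀ = 458 = a·1 + b·0 (s = 1, t = 0) and r₁ = 180 = a·0 + b·1 (s = 0, t = 1); each new remainder r_{k+1} = r_{k-1} − q_k·r_k inherits s_{k+1} = s_{k-1} − q_k·s_k, t_{k+1} = t_{k-1} − q_k·t_k, so r_k = a·s_k + b·t_k at every step:
  q = 2: r = 98, s = 1 − 2·0 = 1, t = 0 − 2·1 = -2  (check: 458·1 + 180·(-2) = 98)
  q = 1: r = 82, s = 0 − 1·1 = -1, t = 1 − 1·(-2) = 3  (check: 458·(-1) + 180·3 = 82)
  q = 1: r = 16, s = 1 − 1·(-1) = 2, t = -2 − 1·3 = -5  (check: 458·2 + 180·(-5) = 16)
  q = 5: r = 2, s = -1 − 5·2 = -11, t = 3 − 5·(-5) = 28  (check: 458·(-11) + 180·28 = 2)
The row with r = 2 (the gcd) gives the Bezout coefficients s = -11, t = 28.
Result: 458 · (-11) + 180 · (28) = 2.

gcd(458, 180) = 2; s = -11, t = 28 (check: 458·(-11) + 180·28 = 2).


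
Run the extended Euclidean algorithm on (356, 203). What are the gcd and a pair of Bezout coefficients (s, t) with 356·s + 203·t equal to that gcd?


Euclidean algorithm on (356, 203) — divide until remainder is 0:
  356 = 1 · 203 + 153
  203 = 1 · 153 + 50
  153 = 3 · 50 + 3
  50 = 16 · 3 + 2
  3 = 1 · 2 + 1
  2 = 2 · 1 + 0
gcd(356, 203) = 1.
Track Bezout coefficients alongside the remainders: start with r₀ = 356 = a·1 + b·0 (s = 1, t = 0) and r₁ = 203 = a·0 + b·1 (s = 0, t = 1); each new remainder r_{k+1} = r_{k-1} − q_k·r_k inherits s_{k+1} = s_{k-1} − q_k·s_k, t_{k+1} = t_{k-1} − q_k·t_k, so r_k = a·s_k + b·t_k at every step:
  q = 1: r = 153, s = 1 − 1·0 = 1, t = 0 − 1·1 = -1  (check: 356·1 + 203·(-1) = 153)
  q = 1: r = 50, s = 0 − 1·1 = -1, t = 1 − 1·(-1) = 2  (check: 356·(-1) + 203·2 = 50)
  q = 3: r = 3, s = 1 − 3·(-1) = 4, t = -1 − 3·2 = -7  (check: 356·4 + 203·(-7) = 3)
  q = 16: r = 2, s = -1 − 16·4 = -65, t = 2 − 16·(-7) = 114  (check: 356·(-65) + 203·114 = 2)
  q = 1: r = 1, s = 4 − 1·(-65) = 69, t = -7 − 1·114 = -121  (check: 356·69 + 203·(-121) = 1)
The row with r = 1 (the gcd) gives the Bezout coefficients s = 69, t = -121.
Result: 356 · (69) + 203 · (-121) = 1.

gcd(356, 203) = 1; s = 69, t = -121 (check: 356·69 + 203·(-121) = 1).


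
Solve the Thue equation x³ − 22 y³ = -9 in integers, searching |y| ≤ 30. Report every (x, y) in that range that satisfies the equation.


The equation is x³ - 22y³ = -9. For fixed y, x³ = 22·y³ − 9, so a solution requires the RHS to be a perfect cube.
Strategy: iterate y from -30 to 30, compute RHS = 22·y³ − 9, and check whether it is a (positive or negative) perfect cube.
Check small values of y:
  y = 0: RHS = -9 is not a perfect cube.
  y = 1: RHS = 13 is not a perfect cube.
  y = -1: RHS = -31 is not a perfect cube.
  y = 2: RHS = 167 is not a perfect cube.
  y = -2: RHS = -185 is not a perfect cube.
  y = 3: RHS = 585 is not a perfect cube.
  y = -3: RHS = -603 is not a perfect cube.
Continuing the search up to |y| = 30 finds no solutions either.
No (x, y) in the scanned range satisfies the equation.

No integer solutions with |y| ≤ 30.


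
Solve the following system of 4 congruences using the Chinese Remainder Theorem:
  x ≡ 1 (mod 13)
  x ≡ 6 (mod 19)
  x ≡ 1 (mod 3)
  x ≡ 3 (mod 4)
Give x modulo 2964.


Product of moduli M = 13 · 19 · 3 · 4 = 2964.
Merge one congruence at a time:
  Start: x ≡ 1 (mod 13).
  Combine with x ≡ 6 (mod 19); new modulus lcm = 247.
    Write x = 1 + 13·t and substitute into x ≡ 6 (mod 19): 13·t ≡ 6 − 1 = 5 (mod 19).
    The inverse of 13 mod 19 is 3 (since 13·3 = 39 = 2·19 + 1), so t ≡ 3·5 = 15 ≡ 15 (mod 19).
    Then x = 1 + 13·15 = 196, valid modulo lcm(13, 19) = 247: x ≡ 196 (mod 247).
  Combine with x ≡ 1 (mod 3); new modulus lcm = 741.
    Write x = 196 + 247·t and substitute into x ≡ 1 (mod 3): 247·t ≡ 1 − 196 = -195 (mod 3).
    Reduce coefficients mod 3: 1·t ≡ 0 (mod 3).
    So t ≡ 0 (mod 3).
    Then x = 196 + 247·0 = 196, valid modulo lcm(247, 3) = 741: x ≡ 196 (mod 741).
  Combine with x ≡ 3 (mod 4); new modulus lcm = 2964.
    Write x = 196 + 741·t and substitute into x ≡ 3 (mod 4): 741·t ≡ 3 − 196 = -193 (mod 4).
    Reduce coefficients mod 4: 1·t ≡ 3 (mod 4).
    So t ≡ 3 (mod 4).
    Then x = 196 + 741·3 = 2419, valid modulo lcm(741, 4) = 2964: x ≡ 2419 (mod 2964).
Verify against each original: 2419 mod 13 = 1, 2419 mod 19 = 6, 2419 mod 3 = 1, 2419 mod 4 = 3.

x ≡ 2419 (mod 2964).


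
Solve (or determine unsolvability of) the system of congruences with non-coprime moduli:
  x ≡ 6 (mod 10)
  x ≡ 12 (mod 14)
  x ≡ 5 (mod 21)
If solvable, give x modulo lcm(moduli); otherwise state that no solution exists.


Moduli 10, 14, 21 are not pairwise coprime, so CRT works modulo lcm(m_i) when all pairwise compatibility conditions hold.
Pairwise compatibility: gcd(m_i, m_j) must divide a_i - a_j for every pair.
Merge one congruence at a time:
  Start: x ≡ 6 (mod 10).
  Combine with x ≡ 12 (mod 14): gcd(10, 14) = 2; 12 - 6 = 6, which IS divisible by 2, so compatible.
    Write x = 6 + 10·t and substitute into x ≡ 12 (mod 14): 10·t ≡ 12 − 6 = 6 (mod 14).
    Divide the congruence (and modulus) by g = 2: 5·t ≡ 3 (mod 7).
    The inverse of 5 mod 7 is 3 (since 5·3 = 15 = 2·7 + 1), so t ≡ 3·3 = 9 ≡ 2 (mod 7).
    Then x = 6 + 10·2 = 26, valid modulo lcm(10, 14) = 70: x ≡ 26 (mod 70).
  Combine with x ≡ 5 (mod 21): gcd(70, 21) = 7; 5 - 26 = -21, which IS divisible by 7, so compatible.
    Write x = 26 + 70·t and substitute into x ≡ 5 (mod 21): 70·t ≡ 5 − 26 = -21 (mod 21).
    Divide the congruence (and modulus) by g = 7: 10·t ≡ -3 (mod 3).
    Reduce coefficients mod 3: 1·t ≡ 0 (mod 3).
    So t ≡ 0 (mod 3).
    Then x = 26 + 70·0 = 26, valid modulo lcm(70, 21) = 210: x ≡ 26 (mod 210).
Verify: 26 mod 10 = 6, 26 mod 14 = 12, 26 mod 21 = 5.

x ≡ 26 (mod 210).


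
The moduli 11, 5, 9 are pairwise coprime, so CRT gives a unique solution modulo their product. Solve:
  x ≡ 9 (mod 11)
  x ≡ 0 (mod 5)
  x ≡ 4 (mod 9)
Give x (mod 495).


Moduli 11, 5, 9 are pairwise coprime; by CRT there is a unique solution modulo M = 11 · 5 · 9 = 495.
Solve pairwise, accumulating the modulus:
  Start with x ≡ 9 (mod 11).
  Combine with x ≡ 0 (mod 5): since gcd(11, 5) = 1, we get a unique residue mod 55.
    Write x = 9 + 11·t and substitute into x ≡ 0 (mod 5): 11·t ≡ 0 − 9 = -9 (mod 5).
    Reduce coefficients mod 5: 1·t ≡ 1 (mod 5).
    So t ≡ 1 (mod 5).
    Then x = 9 + 11·1 = 20, valid modulo lcm(11, 5) = 55: x ≡ 20 (mod 55).
  Combine with x ≡ 4 (mod 9): since gcd(55, 9) = 1, we get a unique residue mod 495.
    Write x = 20 + 55·t and substitute into x ≡ 4 (mod 9): 55·t ≡ 4 − 20 = -16 (mod 9).
    Reduce coefficients mod 9: 1·t ≡ 2 (mod 9).
    So t ≡ 2 (mod 9).
    Then x = 20 + 55·2 = 130, valid modulo lcm(55, 9) = 495: x ≡ 130 (mod 495).
Verify: 130 mod 11 = 9 ✓, 130 mod 5 = 0 ✓, 130 mod 9 = 4 ✓.

x ≡ 130 (mod 495).


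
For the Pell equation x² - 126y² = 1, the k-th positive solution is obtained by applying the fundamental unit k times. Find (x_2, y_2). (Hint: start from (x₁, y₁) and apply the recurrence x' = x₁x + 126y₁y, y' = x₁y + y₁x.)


Step 1: Find the fundamental solution (x₁, y₁) of x² - 126y² = 1.
  Expand √126 as a continued fraction. a₀ = ⌊√126⌋ = 11; iterate m_{k+1} = d_k·a_k − m_k, d_{k+1} = (126 − m_{k+1}²)/d_k, a_{k+1} = ⌊(a₀ + m_{k+1})/d_{k+1}⌋ (starting m₀ = 0, d₀ = 1), with convergents p_k = a_k·p_{k-1} + p_{k-2}, q_k = a_k·q_{k-1} + q_{k-2} (p₋₁ = 1, q₋₁ = 0):
  k = 0: a₀ = 11; p₀/q₀ = 11/1; p₀² − 126·q₀² = 121 − 126 = -5.
  k = 1: m = 11, d = 5, a = ⌊(11 + 11)/5⌋ = 4; p/q = (4·11 + 1)/(4·1 + 0) = 45/4; p² − 126·q² = 2025 − 2016 = 9.
  k = 2: m = 9, d = 9, a = ⌊(11 + 9)/9⌋ = 2; p/q = (2·45 + 11)/(2·4 + 1) = 101/9; p² − 126·q² = 10201 − 10206 = -5.
  k = 3: m = 9, d = 5, a = ⌊(11 + 9)/5⌋ = 4; p/q = (4·101 + 45)/(4·9 + 4) = 449/40; p² − 126·q² = 201601 − 201600 = 1.
  The first convergent with p² − 126·q² = 1 gives the fundamental solution (x₁, y₁) = (449, 40).
Step 2: Apply the recurrence (x_{n+1}, y_{n+1}) = (x₁x_n + 126y₁y_n, x₁y_n + y₁x_n) repeatedly.
  From (x_1, y_1) = (449, 40): x_2 = 449·449 + 126·40·40 = 403201; y_2 = 449·40 + 40·449 = 35920.
Step 3: Verify x_2² - 126·y_2² = 162571046401 - 162571046400 = 1 (should be 1). ✓

(x_1, y_1) = (449, 40); (x_2, y_2) = (403201, 35920).


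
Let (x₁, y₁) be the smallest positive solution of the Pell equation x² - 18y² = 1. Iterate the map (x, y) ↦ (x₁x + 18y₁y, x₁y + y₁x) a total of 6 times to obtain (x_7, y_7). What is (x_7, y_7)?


Step 1: Find the fundamental solution (x₁, y₁) of x² - 18y² = 1.
  Expand √18 as a continued fraction. a₀ = ⌊√18⌋ = 4; iterate m_{k+1} = d_k·a_k − m_k, d_{k+1} = (18 − m_{k+1}²)/d_k, a_{k+1} = ⌊(a₀ + m_{k+1})/d_{k+1}⌋ (starting m₀ = 0, d₀ = 1), with convergents p_k = a_k·p_{k-1} + p_{k-2}, q_k = a_k·q_{k-1} + q_{k-2} (p₋₁ = 1, q₋₁ = 0):
  k = 0: a₀ = 4; p₀/q₀ = 4/1; p₀² − 18·q₀² = 16 − 18 = -2.
  k = 1: m = 4, d = 2, a = ⌊(4 + 4)/2⌋ = 4; p/q = (4·4 + 1)/(4·1 + 0) = 17/4; p² − 18·q² = 289 − 288 = 1.
  The first convergent with p² − 18·q² = 1 gives the fundamental solution (x₁, y₁) = (17, 4).
Step 2: Apply the recurrence (x_{n+1}, y_{n+1}) = (x₁x_n + 18y₁y_n, x₁y_n + y₁x_n) repeatedly.
  From (x_1, y_1) = (17, 4): x_2 = 17·17 + 18·4·4 = 577; y_2 = 17·4 + 4·17 = 136.
  From (x_2, y_2) = (577, 136): x_3 = 17·577 + 18·4·136 = 19601; y_3 = 17·136 + 4·577 = 4620.
  From (x_3, y_3) = (19601, 4620): x_4 = 17·19601 + 18·4·4620 = 665857; y_4 = 17·4620 + 4·19601 = 156944.
  From (x_4, y_4) = (665857, 156944): x_5 = 17·665857 + 18·4·156944 = 22619537; y_5 = 17·156944 + 4·665857 = 5331476.
  From (x_5, y_5) = (22619537, 5331476): x_6 = 17·22619537 + 18·4·5331476 = 768398401; y_6 = 17·5331476 + 4·22619537 = 181113240.
  From (x_6, y_6) = (768398401, 181113240): x_7 = 17·768398401 + 18·4·181113240 = 26102926097; y_7 = 17·181113240 + 4·768398401 = 6152518684.
Step 3: Verify x_7² - 18·y_7² = 681362750825443653409 - 681362750825443653408 = 1 (should be 1). ✓

(x_1, y_1) = (17, 4); (x_7, y_7) = (26102926097, 6152518684).


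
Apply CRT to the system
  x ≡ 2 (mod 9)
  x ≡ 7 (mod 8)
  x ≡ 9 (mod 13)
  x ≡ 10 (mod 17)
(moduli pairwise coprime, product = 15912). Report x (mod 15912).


Product of moduli M = 9 · 8 · 13 · 17 = 15912.
Merge one congruence at a time:
  Start: x ≡ 2 (mod 9).
  Combine with x ≡ 7 (mod 8); new modulus lcm = 72.
    Write x = 2 + 9·t and substitute into x ≡ 7 (mod 8): 9·t ≡ 7 − 2 = 5 (mod 8).
    Reduce coefficients mod 8: 1·t ≡ 5 (mod 8).
    So t ≡ 5 (mod 8).
    Then x = 2 + 9·5 = 47, valid modulo lcm(9, 8) = 72: x ≡ 47 (mod 72).
  Combine with x ≡ 9 (mod 13); new modulus lcm = 936.
    Write x = 47 + 72·t and substitute into x ≡ 9 (mod 13): 72·t ≡ 9 − 47 = -38 (mod 13).
    Reduce coefficients mod 13: 7·t ≡ 1 (mod 13).
    The inverse of 7 mod 13 is 2 (since 7·2 = 14 = 1·13 + 1), so t ≡ 2·1 = 2 ≡ 2 (mod 13).
    Then x = 47 + 72·2 = 191, valid modulo lcm(72, 13) = 936: x ≡ 191 (mod 936).
  Combine with x ≡ 10 (mod 17); new modulus lcm = 15912.
    Write x = 191 + 936·t and substitute into x ≡ 10 (mod 17): 936·t ≡ 10 − 191 = -181 (mod 17).
    Reduce coefficients mod 17: 1·t ≡ 6 (mod 17).
    So t ≡ 6 (mod 17).
    Then x = 191 + 936·6 = 5807, valid modulo lcm(936, 17) = 15912: x ≡ 5807 (mod 15912).
Verify against each original: 5807 mod 9 = 2, 5807 mod 8 = 7, 5807 mod 13 = 9, 5807 mod 17 = 10.

x ≡ 5807 (mod 15912).


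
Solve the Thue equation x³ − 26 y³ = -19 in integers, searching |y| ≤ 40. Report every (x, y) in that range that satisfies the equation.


The equation is x³ - 26y³ = -19. For fixed y, x³ = 26·y³ − 19, so a solution requires the RHS to be a perfect cube.
Strategy: iterate y from -40 to 40, compute RHS = 26·y³ − 19, and check whether it is a (positive or negative) perfect cube.
Check small values of y:
  y = 0: RHS = -19 is not a perfect cube.
  y = 1: RHS = 7 is not a perfect cube.
  y = -1: RHS = -45 is not a perfect cube.
  y = 2: RHS = 189 is not a perfect cube.
  y = -2: RHS = -227 is not a perfect cube.
  y = 3: RHS = 683 is not a perfect cube.
  y = -3: RHS = -721 is not a perfect cube.
Continuing the search up to |y| = 40 finds no solutions either.
No (x, y) in the scanned range satisfies the equation.

No integer solutions with |y| ≤ 40.


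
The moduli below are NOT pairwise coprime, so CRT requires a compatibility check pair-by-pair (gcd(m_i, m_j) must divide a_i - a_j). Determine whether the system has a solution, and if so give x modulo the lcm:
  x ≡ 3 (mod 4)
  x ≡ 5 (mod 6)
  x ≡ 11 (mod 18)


Moduli 4, 6, 18 are not pairwise coprime, so CRT works modulo lcm(m_i) when all pairwise compatibility conditions hold.
Pairwise compatibility: gcd(m_i, m_j) must divide a_i - a_j for every pair.
Merge one congruence at a time:
  Start: x ≡ 3 (mod 4).
  Combine with x ≡ 5 (mod 6): gcd(4, 6) = 2; 5 - 3 = 2, which IS divisible by 2, so compatible.
    Write x = 3 + 4·t and substitute into x ≡ 5 (mod 6): 4·t ≡ 5 − 3 = 2 (mod 6).
    Divide the congruence (and modulus) by g = 2: 2·t ≡ 1 (mod 3).
    The inverse of 2 mod 3 is 2 (since 2·2 = 4 = 1·3 + 1), so t ≡ 2·1 = 2 ≡ 2 (mod 3).
    Then x = 3 + 4·2 = 11, valid modulo lcm(4, 6) = 12: x ≡ 11 (mod 12).
  Combine with x ≡ 11 (mod 18): gcd(12, 18) = 6; 11 - 11 = 0, which IS divisible by 6, so compatible.
    Write x = 11 + 12·t and substitute into x ≡ 11 (mod 18): 12·t ≡ 11 − 11 = 0 (mod 18).
    Divide the congruence (and modulus) by g = 6: 2·t ≡ 0 (mod 3).
    The inverse of 2 mod 3 is 2 (since 2·2 = 4 = 1·3 + 1), so t ≡ 2·0 = 0 ≡ 0 (mod 3).
    Then x = 11 + 12·0 = 11, valid modulo lcm(12, 18) = 36: x ≡ 11 (mod 36).
Verify: 11 mod 4 = 3, 11 mod 6 = 5, 11 mod 18 = 11.

x ≡ 11 (mod 36).


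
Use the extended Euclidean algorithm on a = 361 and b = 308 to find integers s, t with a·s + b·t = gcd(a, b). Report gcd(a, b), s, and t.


Euclidean algorithm on (361, 308) — divide until remainder is 0:
  361 = 1 · 308 + 53
  308 = 5 · 53 + 43
  53 = 1 · 43 + 10
  43 = 4 · 10 + 3
  10 = 3 · 3 + 1
  3 = 3 · 1 + 0
gcd(361, 308) = 1.
Track Bezout coefficients alongside the remainders: start with r₀ = 361 = a·1 + b·0 (s = 1, t = 0) and r₁ = 308 = a·0 + b·1 (s = 0, t = 1); each new remainder r_{k+1} = r_{k-1} − q_k·r_k inherits s_{k+1} = s_{k-1} − q_k·s_k, t_{k+1} = t_{k-1} − q_k·t_k, so r_k = a·s_k + b·t_k at every step:
  q = 1: r = 53, s = 1 − 1·0 = 1, t = 0 − 1·1 = -1  (check: 361·1 + 308·(-1) = 53)
  q = 5: r = 43, s = 0 − 5·1 = -5, t = 1 − 5·(-1) = 6  (check: 361·(-5) + 308·6 = 43)
  q = 1: r = 10, s = 1 − 1·(-5) = 6, t = -1 − 1·6 = -7  (check: 361·6 + 308·(-7) = 10)
  q = 4: r = 3, s = -5 − 4·6 = -29, t = 6 − 4·(-7) = 34  (check: 361·(-29) + 308·34 = 3)
  q = 3: r = 1, s = 6 − 3·(-29) = 93, t = -7 − 3·34 = -109  (check: 361·93 + 308·(-109) = 1)
The row with r = 1 (the gcd) gives the Bezout coefficients s = 93, t = -109.
Result: 361 · (93) + 308 · (-109) = 1.

gcd(361, 308) = 1; s = 93, t = -109 (check: 361·93 + 308·(-109) = 1).


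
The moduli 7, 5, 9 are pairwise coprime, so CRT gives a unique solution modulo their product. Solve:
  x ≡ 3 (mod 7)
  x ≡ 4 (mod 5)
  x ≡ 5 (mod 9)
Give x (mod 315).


Moduli 7, 5, 9 are pairwise coprime; by CRT there is a unique solution modulo M = 7 · 5 · 9 = 315.
Solve pairwise, accumulating the modulus:
  Start with x ≡ 3 (mod 7).
  Combine with x ≡ 4 (mod 5): since gcd(7, 5) = 1, we get a unique residue mod 35.
    Write x = 3 + 7·t and substitute into x ≡ 4 (mod 5): 7·t ≡ 4 − 3 = 1 (mod 5).
    Reduce coefficients mod 5: 2·t ≡ 1 (mod 5).
    The inverse of 2 mod 5 is 3 (since 2·3 = 6 = 1·5 + 1), so t ≡ 3·1 = 3 ≡ 3 (mod 5).
    Then x = 3 + 7·3 = 24, valid modulo lcm(7, 5) = 35: x ≡ 24 (mod 35).
  Combine with x ≡ 5 (mod 9): since gcd(35, 9) = 1, we get a unique residue mod 315.
    Write x = 24 + 35·t and substitute into x ≡ 5 (mod 9): 35·t ≡ 5 − 24 = -19 (mod 9).
    Reduce coefficients mod 9: 8·t ≡ 8 (mod 9).
    The inverse of 8 mod 9 is 8 (since 8·8 = 64 = 7·9 + 1), so t ≡ 8·8 = 64 ≡ 1 (mod 9).
    Then x = 24 + 35·1 = 59, valid modulo lcm(35, 9) = 315: x ≡ 59 (mod 315).
Verify: 59 mod 7 = 3 ✓, 59 mod 5 = 4 ✓, 59 mod 9 = 5 ✓.

x ≡ 59 (mod 315).


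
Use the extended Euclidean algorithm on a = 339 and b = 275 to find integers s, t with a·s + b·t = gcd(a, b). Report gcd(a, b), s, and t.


Euclidean algorithm on (339, 275) — divide until remainder is 0:
  339 = 1 · 275 + 64
  275 = 4 · 64 + 19
  64 = 3 · 19 + 7
  19 = 2 · 7 + 5
  7 = 1 · 5 + 2
  5 = 2 · 2 + 1
  2 = 2 · 1 + 0
gcd(339, 275) = 1.
Track Bezout coefficients alongside the remainders: start with r₀ = 339 = a·1 + b·0 (s = 1, t = 0) and r₁ = 275 = a·0 + b·1 (s = 0, t = 1); each new remainder r_{k+1} = r_{k-1} − q_k·r_k inherits s_{k+1} = s_{k-1} − q_k·s_k, t_{k+1} = t_{k-1} − q_k·t_k, so r_k = a·s_k + b·t_k at every step:
  q = 1: r = 64, s = 1 − 1·0 = 1, t = 0 − 1·1 = -1  (check: 339·1 + 275·(-1) = 64)
  q = 4: r = 19, s = 0 − 4·1 = -4, t = 1 − 4·(-1) = 5  (check: 339·(-4) + 275·5 = 19)
  q = 3: r = 7, s = 1 − 3·(-4) = 13, t = -1 − 3·5 = -16  (check: 339·13 + 275·(-16) = 7)
  q = 2: r = 5, s = -4 − 2·13 = -30, t = 5 − 2·(-16) = 37  (check: 339·(-30) + 275·37 = 5)
  q = 1: r = 2, s = 13 − 1·(-30) = 43, t = -16 − 1·37 = -53  (check: 339·43 + 275·(-53) = 2)
  q = 2: r = 1, s = -30 − 2·43 = -116, t = 37 − 2·(-53) = 143  (check: 339·(-116) + 275·143 = 1)
The row with r = 1 (the gcd) gives the Bezout coefficients s = -116, t = 143.
Result: 339 · (-116) + 275 · (143) = 1.

gcd(339, 275) = 1; s = -116, t = 143 (check: 339·(-116) + 275·143 = 1).


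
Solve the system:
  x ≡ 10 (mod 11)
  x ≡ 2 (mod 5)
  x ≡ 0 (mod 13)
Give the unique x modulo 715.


Moduli 11, 5, 13 are pairwise coprime; by CRT there is a unique solution modulo M = 11 · 5 · 13 = 715.
Solve pairwise, accumulating the modulus:
  Start with x ≡ 10 (mod 11).
  Combine with x ≡ 2 (mod 5): since gcd(11, 5) = 1, we get a unique residue mod 55.
    Write x = 10 + 11·t and substitute into x ≡ 2 (mod 5): 11·t ≡ 2 − 10 = -8 (mod 5).
    Reduce coefficients mod 5: 1·t ≡ 2 (mod 5).
    So t ≡ 2 (mod 5).
    Then x = 10 + 11·2 = 32, valid modulo lcm(11, 5) = 55: x ≡ 32 (mod 55).
  Combine with x ≡ 0 (mod 13): since gcd(55, 13) = 1, we get a unique residue mod 715.
    Write x = 32 + 55·t and substitute into x ≡ 0 (mod 13): 55·t ≡ 0 − 32 = -32 (mod 13).
    Reduce coefficients mod 13: 3·t ≡ 7 (mod 13).
    The inverse of 3 mod 13 is 9 (since 3·9 = 27 = 2·13 + 1), so t ≡ 9·7 = 63 ≡ 11 (mod 13).
    Then x = 32 + 55·11 = 637, valid modulo lcm(55, 13) = 715: x ≡ 637 (mod 715).
Verify: 637 mod 11 = 10 ✓, 637 mod 5 = 2 ✓, 637 mod 13 = 0 ✓.

x ≡ 637 (mod 715).


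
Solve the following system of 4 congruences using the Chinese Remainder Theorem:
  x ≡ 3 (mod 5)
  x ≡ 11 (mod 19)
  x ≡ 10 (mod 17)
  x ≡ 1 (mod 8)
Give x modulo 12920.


Product of moduli M = 5 · 19 · 17 · 8 = 12920.
Merge one congruence at a time:
  Start: x ≡ 3 (mod 5).
  Combine with x ≡ 11 (mod 19); new modulus lcm = 95.
    Write x = 3 + 5·t and substitute into x ≡ 11 (mod 19): 5·t ≡ 11 − 3 = 8 (mod 19).
    The inverse of 5 mod 19 is 4 (since 5·4 = 20 = 1·19 + 1), so t ≡ 4·8 = 32 ≡ 13 (mod 19).
    Then x = 3 + 5·13 = 68, valid modulo lcm(5, 19) = 95: x ≡ 68 (mod 95).
  Combine with x ≡ 10 (mod 17); new modulus lcm = 1615.
    Write x = 68 + 95·t and substitute into x ≡ 10 (mod 17): 95·t ≡ 10 − 68 = -58 (mod 17).
    Reduce coefficients mod 17: 10·t ≡ 10 (mod 17).
    The inverse of 10 mod 17 is 12 (since 10·12 = 120 = 7·17 + 1), so t ≡ 12·10 = 120 ≡ 1 (mod 17).
    Then x = 68 + 95·1 = 163, valid modulo lcm(95, 17) = 1615: x ≡ 163 (mod 1615).
  Combine with x ≡ 1 (mod 8); new modulus lcm = 12920.
    Write x = 163 + 1615·t and substitute into x ≡ 1 (mod 8): 1615·t ≡ 1 − 163 = -162 (mod 8).
    Reduce coefficients mod 8: 7·t ≡ 6 (mod 8).
    The inverse of 7 mod 8 is 7 (since 7·7 = 49 = 6·8 + 1), so t ≡ 7·6 = 42 ≡ 2 (mod 8).
    Then x = 163 + 1615·2 = 3393, valid modulo lcm(1615, 8) = 12920: x ≡ 3393 (mod 12920).
Verify against each original: 3393 mod 5 = 3, 3393 mod 19 = 11, 3393 mod 17 = 10, 3393 mod 8 = 1.

x ≡ 3393 (mod 12920).


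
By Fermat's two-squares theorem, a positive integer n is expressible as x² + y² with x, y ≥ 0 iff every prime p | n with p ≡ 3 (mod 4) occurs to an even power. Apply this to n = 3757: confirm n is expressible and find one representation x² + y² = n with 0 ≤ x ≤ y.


Step 1: Factor n = 3757 = 13 · 17^2.
Step 2: Check the mod-4 condition on each prime factor: 13 ≡ 1 (mod 4), exponent 1; 17 ≡ 1 (mod 4), exponent 2.
All primes ≡ 3 (mod 4) appear to even exponent (or don't appear), so by the two-squares theorem n IS expressible as a sum of two squares.
Step 3: Build a representation. Here n = 13 · 17 · 17 is a product of primes ≡ 1 (mod 4). Each prime p ≡ 1 (mod 4) is itself a sum of two squares; find a² by testing p − a² for a perfect square:
  13: 13 − 1² = 12, 13 − 2² = 9 = 3² ⇒ 13 = 2² + 3².
  17: 17 − 1² = 16 = 4² ⇒ 17 = 1² + 4².
  Combine using the Brahmagupta–Fibonacci identity (a² + b²)(c² + d²) = (ac − bd)² + (ad + bc)² = (ac + bd)² + (ad − bc)²:
  13 · 17 = 221: from (2² + 3²)(1² + 4²), take (2·1 − 3·4, 2·4 + 3·1) = (2 − 12, 8 + 3) = (-10, 11); dropping signs (only squares matter) gives (10, 11); check 10² + 11² = 100 + 121 = 221 ✓.
  221 · 17 = 3757: from (10² + 11²)(1² + 4²), take (10·1 − 11·4, 10·4 + 11·1) = (10 − 44, 40 + 11) = (-34, 51); dropping signs (only squares matter) gives (34, 51); check 34² + 51² = 1156 + 2601 = 3757 ✓.
Step 4: Order so x ≤ y and verify: 34² + 51² = 1156 + 2601 = 3757 = n. ✓

n = 3757 = 34² + 51² (one valid representation with x ≤ y).


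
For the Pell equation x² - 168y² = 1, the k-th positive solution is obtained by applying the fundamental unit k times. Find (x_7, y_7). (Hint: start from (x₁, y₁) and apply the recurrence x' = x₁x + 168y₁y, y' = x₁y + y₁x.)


Step 1: Find the fundamental solution (x₁, y₁) of x² - 168y² = 1.
  Expand √168 as a continued fraction. a₀ = ⌊√168⌋ = 12; iterate m_{k+1} = d_k·a_k − m_k, d_{k+1} = (168 − m_{k+1}²)/d_k, a_{k+1} = ⌊(a₀ + m_{k+1})/d_{k+1}⌋ (starting m₀ = 0, d₀ = 1), with convergents p_k = a_k·p_{k-1} + p_{k-2}, q_k = a_k·q_{k-1} + q_{k-2} (p₋₁ = 1, q₋₁ = 0):
  k = 0: a₀ = 12; p₀/q₀ = 12/1; p₀² − 168·q₀² = 144 − 168 = -24.
  k = 1: m = 12, d = 24, a = ⌊(12 + 12)/24⌋ = 1; p/q = (1·12 + 1)/(1·1 + 0) = 13/1; p² − 168·q² = 169 − 168 = 1.
  The first convergent with p² − 168·q² = 1 gives the fundamental solution (x₁, y₁) = (13, 1).
Step 2: Apply the recurrence (x_{n+1}, y_{n+1}) = (x₁x_n + 168y₁y_n, x₁y_n + y₁x_n) repeatedly.
  From (x_1, y_1) = (13, 1): x_2 = 13·13 + 168·1·1 = 337; y_2 = 13·1 + 1·13 = 26.
  From (x_2, y_2) = (337, 26): x_3 = 13·337 + 168·1·26 = 8749; y_3 = 13·26 + 1·337 = 675.
  From (x_3, y_3) = (8749, 675): x_4 = 13·8749 + 168·1·675 = 227137; y_4 = 13·675 + 1·8749 = 17524.
  From (x_4, y_4) = (227137, 17524): x_5 = 13·227137 + 168·1·17524 = 5896813; y_5 = 13·17524 + 1·227137 = 454949.
  From (x_5, y_5) = (5896813, 454949): x_6 = 13·5896813 + 168·1·454949 = 153090001; y_6 = 13·454949 + 1·5896813 = 11811150.
  From (x_6, y_6) = (153090001, 11811150): x_7 = 13·153090001 + 168·1·11811150 = 3974443213; y_7 = 13·11811150 + 1·153090001 = 306634951.
Step 3: Verify x_7² - 168·y_7² = 15796198853361763369 - 15796198853361763368 = 1 (should be 1). ✓

(x_1, y_1) = (13, 1); (x_7, y_7) = (3974443213, 306634951).


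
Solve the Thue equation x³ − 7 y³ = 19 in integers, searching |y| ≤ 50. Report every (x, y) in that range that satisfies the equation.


The equation is x³ - 7y³ = 19. For fixed y, x³ = 7·y³ + 19, so a solution requires the RHS to be a perfect cube.
Strategy: iterate y from -50 to 50, compute RHS = 7·y³ + 19, and check whether it is a (positive or negative) perfect cube.
Check small values of y:
  y = 0: RHS = 19 is not a perfect cube.
  y = 1: RHS = 26 is not a perfect cube.
  y = -1: RHS = 12 is not a perfect cube.
  y = 2: RHS = 75 is not a perfect cube.
  y = -2: RHS = -37 is not a perfect cube.
  y = 3: RHS = 208 is not a perfect cube.
  y = -3: RHS = -170 is not a perfect cube.
Continuing the search up to |y| = 50 finds no solutions either.
No (x, y) in the scanned range satisfies the equation.

No integer solutions with |y| ≤ 50.
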